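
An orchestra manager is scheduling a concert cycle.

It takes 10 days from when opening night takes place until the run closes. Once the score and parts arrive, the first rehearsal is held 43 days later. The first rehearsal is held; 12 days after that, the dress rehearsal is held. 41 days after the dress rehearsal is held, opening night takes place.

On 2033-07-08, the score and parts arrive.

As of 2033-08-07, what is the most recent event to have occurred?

The score and parts arrive

The score and parts arrive: Jul 8, 2033.
The first rehearsal is held: Jul 8, 2033 + 43 days = Aug 20, 2033.
The dress rehearsal is held: Aug 20, 2033 + 12 days = Sep 1, 2033.
Opening night takes place: Sep 1, 2033 + 41 days = Oct 12, 2033.
The run closes: Oct 12, 2033 + 10 days = Oct 22, 2033.
Aug 7, 2033 falls between when the score and parts arrive (Jul 8, 2033) and when the first rehearsal is held (Aug 20, 2033).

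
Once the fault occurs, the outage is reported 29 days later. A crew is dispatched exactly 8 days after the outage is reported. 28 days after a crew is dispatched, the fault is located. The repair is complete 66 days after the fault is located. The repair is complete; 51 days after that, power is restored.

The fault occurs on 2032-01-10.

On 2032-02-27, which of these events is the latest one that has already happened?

The fault occurs: Jan 10, 2032.
The outage is reported: Jan 10, 2032 + 29 days = Feb 8, 2032.
A crew is dispatched: Feb 8, 2032 + 8 days = Feb 16, 2032.
The fault is located: Feb 16, 2032 + 28 days = Mar 15, 2032.
The repair is complete: Mar 15, 2032 + 66 days = May 20, 2032.
Power is restored: May 20, 2032 + 51 days = Jul 10, 2032.
Feb 27, 2032 falls between when a crew is dispatched (Feb 16, 2032) and when the fault is located (Mar 15, 2032).

A crew is dispatched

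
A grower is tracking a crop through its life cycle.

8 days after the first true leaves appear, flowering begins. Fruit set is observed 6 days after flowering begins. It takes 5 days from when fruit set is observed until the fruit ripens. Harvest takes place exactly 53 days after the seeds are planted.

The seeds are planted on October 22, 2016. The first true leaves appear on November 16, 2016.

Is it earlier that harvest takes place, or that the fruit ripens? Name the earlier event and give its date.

The fruit ripens — December 5, 2016

The seeds are planted: Oct 22, 2016.
Harvest takes place: Oct 22, 2016 + 53 days = Dec 14, 2016.
The first true leaves appear: Nov 16, 2016.
Flowering begins: Nov 16, 2016 + 8 days = Nov 24, 2016.
Fruit set is observed: Nov 24, 2016 + 6 days = Nov 30, 2016.
The fruit ripens: Nov 30, 2016 + 5 days = Dec 5, 2016.
Comparing: harvest takes place on Dec 14, 2016 vs the fruit ripens on Dec 5, 2016. Earlier: the fruit ripens.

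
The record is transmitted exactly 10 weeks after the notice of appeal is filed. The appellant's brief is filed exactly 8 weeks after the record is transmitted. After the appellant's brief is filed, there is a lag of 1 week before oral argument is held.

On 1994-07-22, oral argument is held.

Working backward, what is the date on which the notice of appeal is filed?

Oral argument is held: Jul 22, 1994.
The appellant's brief is filed: Jul 22, 1994 − 1 week = Jul 15, 1994.
The record is transmitted: Jul 15, 1994 − 8 weeks = May 20, 1994.
The notice of appeal is filed: May 20, 1994 − 10 weeks = Mar 11, 1994.

1994-03-11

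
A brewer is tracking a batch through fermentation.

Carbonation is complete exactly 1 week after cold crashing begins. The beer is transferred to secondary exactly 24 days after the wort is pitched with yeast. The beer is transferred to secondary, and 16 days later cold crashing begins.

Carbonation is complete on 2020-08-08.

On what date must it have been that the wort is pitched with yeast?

Carbonation is complete: Aug 8, 2020.
Cold crashing begins: Aug 8, 2020 − 1 week = Aug 1, 2020.
The beer is transferred to secondary: Aug 1, 2020 − 16 days = Jul 16, 2020.
The wort is pitched with yeast: Jul 16, 2020 − 24 days = Jun 22, 2020.

2020-06-22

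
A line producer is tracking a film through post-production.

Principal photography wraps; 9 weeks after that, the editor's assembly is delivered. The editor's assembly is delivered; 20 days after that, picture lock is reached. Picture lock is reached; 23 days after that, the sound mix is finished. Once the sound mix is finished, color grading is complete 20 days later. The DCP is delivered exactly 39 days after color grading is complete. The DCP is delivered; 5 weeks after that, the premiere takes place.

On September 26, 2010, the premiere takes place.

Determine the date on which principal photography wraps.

The premiere takes place: Sep 26, 2010.
The DCP is delivered: Sep 26, 2010 − 5 weeks = Aug 22, 2010.
Color grading is complete: Aug 22, 2010 − 39 days = Jul 14, 2010.
The sound mix is finished: Jul 14, 2010 − 20 days = Jun 24, 2010.
Picture lock is reached: Jun 24, 2010 − 23 days = Jun 1, 2010.
The editor's assembly is delivered: Jun 1, 2010 − 20 days = May 12, 2010.
Principal photography wraps: May 12, 2010 − 9 weeks = Mar 10, 2010.

March 10, 2010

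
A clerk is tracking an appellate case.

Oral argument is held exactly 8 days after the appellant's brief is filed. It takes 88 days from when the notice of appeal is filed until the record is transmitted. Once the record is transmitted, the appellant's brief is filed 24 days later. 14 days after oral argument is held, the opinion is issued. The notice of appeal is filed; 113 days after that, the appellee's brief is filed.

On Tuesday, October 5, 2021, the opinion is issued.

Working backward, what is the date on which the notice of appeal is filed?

The opinion is issued: Oct 5, 2021.
Oral argument is held: Oct 5, 2021 − 14 days = Sep 21, 2021.
The appellant's brief is filed: Sep 21, 2021 − 8 days = Sep 13, 2021.
The record is transmitted: Sep 13, 2021 − 24 days = Aug 20, 2021.
The notice of appeal is filed: Aug 20, 2021 − 88 days = May 24, 2021.

Monday, May 24, 2021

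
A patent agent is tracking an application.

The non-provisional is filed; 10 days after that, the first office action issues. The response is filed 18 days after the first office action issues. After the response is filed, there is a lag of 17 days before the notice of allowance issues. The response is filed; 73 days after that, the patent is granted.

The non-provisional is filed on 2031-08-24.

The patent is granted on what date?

The non-provisional is filed: Aug 24, 2031.
The first office action issues: Aug 24, 2031 + 10 days = Sep 3, 2031.
The response is filed: Sep 3, 2031 + 18 days = Sep 21, 2031.
The patent is granted: Sep 21, 2031 + 73 days = Dec 3, 2031.

2031-12-03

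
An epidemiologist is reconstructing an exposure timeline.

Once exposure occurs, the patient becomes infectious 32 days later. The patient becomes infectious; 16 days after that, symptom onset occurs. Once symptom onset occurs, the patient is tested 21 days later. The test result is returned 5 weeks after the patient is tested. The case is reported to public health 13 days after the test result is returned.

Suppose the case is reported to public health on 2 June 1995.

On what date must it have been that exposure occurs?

The case is reported to public health: Jun 2, 1995.
The test result is returned: Jun 2, 1995 − 13 days = May 20, 1995.
The patient is tested: May 20, 1995 − 5 weeks = Apr 15, 1995.
Symptom onset occurs: Apr 15, 1995 − 21 days = Mar 25, 1995.
The patient becomes infectious: Mar 25, 1995 − 16 days = Mar 9, 1995.
Exposure occurs: Mar 9, 1995 − 32 days = Feb 5, 1995.

5 February 1995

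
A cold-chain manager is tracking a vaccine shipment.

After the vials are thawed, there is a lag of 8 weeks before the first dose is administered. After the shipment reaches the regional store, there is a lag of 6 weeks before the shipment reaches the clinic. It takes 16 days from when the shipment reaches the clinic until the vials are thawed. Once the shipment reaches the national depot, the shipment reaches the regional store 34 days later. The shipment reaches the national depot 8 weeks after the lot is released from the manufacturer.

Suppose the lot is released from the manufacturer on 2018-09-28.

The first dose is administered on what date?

2019-04-20

The lot is released from the manufacturer: Sep 28, 2018.
The shipment reaches the national depot: Sep 28, 2018 + 8 weeks = Nov 23, 2018.
The shipment reaches the regional store: Nov 23, 2018 + 34 days = Dec 27, 2018.
The shipment reaches the clinic: Dec 27, 2018 + 6 weeks = Feb 7, 2019.
The vials are thawed: Feb 7, 2019 + 16 days = Feb 23, 2019.
The first dose is administered: Feb 23, 2019 + 8 weeks = Apr 20, 2019.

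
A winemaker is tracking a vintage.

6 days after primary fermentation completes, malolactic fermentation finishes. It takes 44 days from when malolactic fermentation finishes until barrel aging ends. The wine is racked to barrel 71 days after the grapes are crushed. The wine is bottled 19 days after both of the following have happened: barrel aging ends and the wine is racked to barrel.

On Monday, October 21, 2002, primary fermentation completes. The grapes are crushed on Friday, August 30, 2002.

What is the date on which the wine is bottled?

Primary fermentation completes: Oct 21, 2002.
Malolactic fermentation finishes: Oct 21, 2002 + 6 days = Oct 27, 2002.
Barrel aging ends: Oct 27, 2002 + 44 days = Dec 10, 2002.
The grapes are crushed: Aug 30, 2002.
The wine is racked to barrel: Aug 30, 2002 + 71 days = Nov 9, 2002.
Both prerequisites met — barrel aging ends (Dec 10, 2002), the wine is racked to barrel (Nov 9, 2002); the later is Dec 10, 2002.
The wine is bottled: Dec 10, 2002 + 19 days = Dec 29, 2002.

Sunday, December 29, 2002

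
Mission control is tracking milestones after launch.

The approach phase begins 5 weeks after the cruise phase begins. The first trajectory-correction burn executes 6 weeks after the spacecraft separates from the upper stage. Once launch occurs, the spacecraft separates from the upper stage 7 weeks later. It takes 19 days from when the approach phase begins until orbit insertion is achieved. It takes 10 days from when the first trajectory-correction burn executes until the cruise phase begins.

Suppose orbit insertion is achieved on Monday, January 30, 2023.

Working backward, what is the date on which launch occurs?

Orbit insertion is achieved: Jan 30, 2023.
The approach phase begins: Jan 30, 2023 − 19 days = Jan 11, 2023.
The cruise phase begins: Jan 11, 2023 − 5 weeks = Dec 7, 2022.
The first trajectory-correction burn executes: Dec 7, 2022 − 10 days = Nov 27, 2022.
The spacecraft separates from the upper stage: Nov 27, 2022 − 6 weeks = Oct 16, 2022.
Launch occurs: Oct 16, 2022 − 7 weeks = Aug 28, 2022.

Sunday, August 28, 2022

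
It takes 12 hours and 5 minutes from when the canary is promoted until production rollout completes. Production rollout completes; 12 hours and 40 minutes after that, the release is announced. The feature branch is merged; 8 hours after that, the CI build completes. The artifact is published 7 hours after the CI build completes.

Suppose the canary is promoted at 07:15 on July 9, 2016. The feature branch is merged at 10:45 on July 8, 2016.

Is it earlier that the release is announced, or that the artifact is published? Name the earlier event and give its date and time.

The canary is promoted: 07:15 Jul 9, 2016.
Production rollout completes: 07:15 Jul 9, 2016 + 12h05m = 19:20 Jul 9, 2016.
The release is announced: 19:20 Jul 9, 2016 + 12h40m = 08:00 Jul 10, 2016.
The feature branch is merged: 10:45 Jul 8, 2016.
The CI build completes: 10:45 Jul 8, 2016 + 8h = 18:45 Jul 8, 2016.
The artifact is published: 18:45 Jul 8, 2016 + 7h = 01:45 Jul 9, 2016.
Comparing: the release is announced at 08:00 Jul 10, 2016 vs the artifact is published at 01:45 Jul 9, 2016. Earlier: the artifact is published.

The artifact is published — 01:45 on July 9, 2016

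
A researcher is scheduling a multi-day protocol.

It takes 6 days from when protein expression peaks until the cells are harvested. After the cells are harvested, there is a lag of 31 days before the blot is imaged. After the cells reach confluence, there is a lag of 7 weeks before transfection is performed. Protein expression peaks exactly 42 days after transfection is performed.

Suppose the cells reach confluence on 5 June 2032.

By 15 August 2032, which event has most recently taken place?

Transfection is performed

The cells reach confluence: Jun 5, 2032.
Transfection is performed: Jun 5, 2032 + 7 weeks = Jul 24, 2032.
Protein expression peaks: Jul 24, 2032 + 42 days = Sep 4, 2032.
The cells are harvested: Sep 4, 2032 + 6 days = Sep 10, 2032.
The blot is imaged: Sep 10, 2032 + 31 days = Oct 11, 2032.
Aug 15, 2032 falls between when transfection is performed (Jul 24, 2032) and when protein expression peaks (Sep 4, 2032).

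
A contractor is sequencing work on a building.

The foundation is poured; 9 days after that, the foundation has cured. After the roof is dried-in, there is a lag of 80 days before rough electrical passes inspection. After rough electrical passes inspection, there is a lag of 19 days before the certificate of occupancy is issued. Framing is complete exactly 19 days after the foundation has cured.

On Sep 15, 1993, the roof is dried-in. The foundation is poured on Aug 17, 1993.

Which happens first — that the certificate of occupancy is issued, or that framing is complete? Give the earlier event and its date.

Framing is complete — Sep 14, 1993

The roof is dried-in: Sep 15, 1993.
Rough electrical passes inspection: Sep 15, 1993 + 80 days = Dec 4, 1993.
The certificate of occupancy is issued: Dec 4, 1993 + 19 days = Dec 23, 1993.
The foundation is poured: Aug 17, 1993.
The foundation has cured: Aug 17, 1993 + 9 days = Aug 26, 1993.
Framing is complete: Aug 26, 1993 + 19 days = Sep 14, 1993.
Comparing: the certificate of occupancy is issued on Dec 23, 1993 vs framing is complete on Sep 14, 1993. Earlier: framing is complete.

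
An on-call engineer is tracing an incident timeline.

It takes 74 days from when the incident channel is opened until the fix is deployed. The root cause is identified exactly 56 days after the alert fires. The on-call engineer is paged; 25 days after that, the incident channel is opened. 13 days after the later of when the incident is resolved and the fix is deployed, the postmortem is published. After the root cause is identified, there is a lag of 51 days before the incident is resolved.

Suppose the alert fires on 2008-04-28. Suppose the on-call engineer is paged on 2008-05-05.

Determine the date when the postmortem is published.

The alert fires: Apr 28, 2008.
The root cause is identified: Apr 28, 2008 + 56 days = Jun 23, 2008.
The incident is resolved: Jun 23, 2008 + 51 days = Aug 13, 2008.
The on-call engineer is paged: May 5, 2008.
The incident channel is opened: May 5, 2008 + 25 days = May 30, 2008.
The fix is deployed: May 30, 2008 + 74 days = Aug 12, 2008.
Both prerequisites met — the incident is resolved (Aug 13, 2008), the fix is deployed (Aug 12, 2008); the later is Aug 13, 2008.
The postmortem is published: Aug 13, 2008 + 13 days = Aug 26, 2008.

2008-08-26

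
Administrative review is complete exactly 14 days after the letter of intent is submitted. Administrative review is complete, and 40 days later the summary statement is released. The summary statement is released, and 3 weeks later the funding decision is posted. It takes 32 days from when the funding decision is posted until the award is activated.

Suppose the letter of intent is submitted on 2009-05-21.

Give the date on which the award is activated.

The letter of intent is submitted: May 21, 2009.
Administrative review is complete: May 21, 2009 + 14 days = Jun 4, 2009.
The summary statement is released: Jun 4, 2009 + 40 days = Jul 14, 2009.
The funding decision is posted: Jul 14, 2009 + 3 weeks = Aug 4, 2009.
The award is activated: Aug 4, 2009 + 32 days = Sep 5, 2009.

2009-09-05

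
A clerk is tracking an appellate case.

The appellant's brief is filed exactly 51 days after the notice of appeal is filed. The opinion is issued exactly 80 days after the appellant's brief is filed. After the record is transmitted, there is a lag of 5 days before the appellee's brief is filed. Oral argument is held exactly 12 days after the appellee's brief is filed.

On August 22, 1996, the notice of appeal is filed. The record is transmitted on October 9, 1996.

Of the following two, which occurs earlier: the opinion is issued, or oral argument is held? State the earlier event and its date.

The notice of appeal is filed: Aug 22, 1996.
The appellant's brief is filed: Aug 22, 1996 + 51 days = Oct 12, 1996.
The opinion is issued: Oct 12, 1996 + 80 days = Dec 31, 1996.
The record is transmitted: Oct 9, 1996.
The appellee's brief is filed: Oct 9, 1996 + 5 days = Oct 14, 1996.
Oral argument is held: Oct 14, 1996 + 12 days = Oct 26, 1996.
Comparing: the opinion is issued on Dec 31, 1996 vs oral argument is held on Oct 26, 1996. Earlier: oral argument is held.

Oral argument is held — October 26, 1996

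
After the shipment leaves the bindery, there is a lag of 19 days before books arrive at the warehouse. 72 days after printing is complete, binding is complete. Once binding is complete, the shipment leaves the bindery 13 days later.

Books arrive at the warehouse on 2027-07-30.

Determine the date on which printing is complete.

Books arrive at the warehouse: Jul 30, 2027.
The shipment leaves the bindery: Jul 30, 2027 − 19 days = Jul 11, 2027.
Binding is complete: Jul 11, 2027 − 13 days = Jun 28, 2027.
Printing is complete: Jun 28, 2027 − 72 days = Apr 17, 2027.

2027-04-17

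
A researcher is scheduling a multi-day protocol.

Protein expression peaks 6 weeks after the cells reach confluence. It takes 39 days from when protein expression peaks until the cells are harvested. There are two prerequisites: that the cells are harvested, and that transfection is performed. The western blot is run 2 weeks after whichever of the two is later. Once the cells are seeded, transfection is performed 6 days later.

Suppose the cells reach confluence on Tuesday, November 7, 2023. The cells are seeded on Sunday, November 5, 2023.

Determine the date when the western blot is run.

Saturday, February 10, 2024

The cells reach confluence: Nov 7, 2023.
Protein expression peaks: Nov 7, 2023 + 6 weeks = Dec 19, 2023.
The cells are harvested: Dec 19, 2023 + 39 days = Jan 27, 2024.
The cells are seeded: Nov 5, 2023.
Transfection is performed: Nov 5, 2023 + 6 days = Nov 11, 2023.
Both prerequisites met — the cells are harvested (Jan 27, 2024), transfection is performed (Nov 11, 2023); the later is Jan 27, 2024.
The western blot is run: Jan 27, 2024 + 2 weeks = Feb 10, 2024.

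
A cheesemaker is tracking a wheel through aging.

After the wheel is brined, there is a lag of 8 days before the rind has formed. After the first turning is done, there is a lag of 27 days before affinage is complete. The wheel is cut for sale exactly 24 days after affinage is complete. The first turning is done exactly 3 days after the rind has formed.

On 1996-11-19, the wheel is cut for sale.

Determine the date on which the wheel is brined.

1996-09-18

The wheel is cut for sale: Nov 19, 1996.
Affinage is complete: Nov 19, 1996 − 24 days = Oct 26, 1996.
The first turning is done: Oct 26, 1996 − 27 days = Sep 29, 1996.
The rind has formed: Sep 29, 1996 − 3 days = Sep 26, 1996.
The wheel is brined: Sep 26, 1996 − 8 days = Sep 18, 1996.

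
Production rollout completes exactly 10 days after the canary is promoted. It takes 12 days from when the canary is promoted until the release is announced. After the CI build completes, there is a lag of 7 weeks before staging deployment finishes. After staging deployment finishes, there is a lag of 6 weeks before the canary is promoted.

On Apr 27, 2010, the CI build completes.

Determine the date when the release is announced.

The CI build completes: Apr 27, 2010.
Staging deployment finishes: Apr 27, 2010 + 7 weeks = Jun 15, 2010.
The canary is promoted: Jun 15, 2010 + 6 weeks = Jul 27, 2010.
The release is announced: Jul 27, 2010 + 12 days = Aug 8, 2010.

Aug 8, 2010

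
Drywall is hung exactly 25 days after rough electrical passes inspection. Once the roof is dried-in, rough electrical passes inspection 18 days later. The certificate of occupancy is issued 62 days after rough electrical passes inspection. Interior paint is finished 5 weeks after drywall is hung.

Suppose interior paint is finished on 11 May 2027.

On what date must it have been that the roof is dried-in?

Interior paint is finished: May 11, 2027.
Drywall is hung: May 11, 2027 − 5 weeks = Apr 6, 2027.
Rough electrical passes inspection: Apr 6, 2027 − 25 days = Mar 12, 2027.
The roof is dried-in: Mar 12, 2027 − 18 days = Feb 22, 2027.

22 February 2027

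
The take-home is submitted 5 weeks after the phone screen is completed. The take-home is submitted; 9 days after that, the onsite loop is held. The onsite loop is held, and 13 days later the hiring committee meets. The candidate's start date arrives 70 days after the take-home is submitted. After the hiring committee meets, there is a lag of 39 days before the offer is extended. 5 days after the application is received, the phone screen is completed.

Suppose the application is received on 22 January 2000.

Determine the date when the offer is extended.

The application is received: Jan 22, 2000.
The phone screen is completed: Jan 22, 2000 + 5 days = Jan 27, 2000.
The take-home is submitted: Jan 27, 2000 + 5 weeks = Mar 2, 2000.
The onsite loop is held: Mar 2, 2000 + 9 days = Mar 11, 2000.
The hiring committee meets: Mar 11, 2000 + 13 days = Mar 24, 2000.
The offer is extended: Mar 24, 2000 + 39 days = May 2, 2000.

2 May 2000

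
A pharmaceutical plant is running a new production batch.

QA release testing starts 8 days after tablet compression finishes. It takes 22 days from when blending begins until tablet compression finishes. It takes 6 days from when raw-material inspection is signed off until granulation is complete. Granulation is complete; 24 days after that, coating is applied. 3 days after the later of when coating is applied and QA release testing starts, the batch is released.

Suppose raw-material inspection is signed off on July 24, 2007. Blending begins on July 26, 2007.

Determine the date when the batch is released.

Raw-material inspection is signed off: Jul 24, 2007.
Granulation is complete: Jul 24, 2007 + 6 days = Jul 30, 2007.
Coating is applied: Jul 30, 2007 + 24 days = Aug 23, 2007.
Blending begins: Jul 26, 2007.
Tablet compression finishes: Jul 26, 2007 + 22 days = Aug 17, 2007.
QA release testing starts: Aug 17, 2007 + 8 days = Aug 25, 2007.
Both prerequisites met — coating is applied (Aug 23, 2007), QA release testing starts (Aug 25, 2007); the later is Aug 25, 2007.
The batch is released: Aug 25, 2007 + 3 days = Aug 28, 2007.

August 28, 2007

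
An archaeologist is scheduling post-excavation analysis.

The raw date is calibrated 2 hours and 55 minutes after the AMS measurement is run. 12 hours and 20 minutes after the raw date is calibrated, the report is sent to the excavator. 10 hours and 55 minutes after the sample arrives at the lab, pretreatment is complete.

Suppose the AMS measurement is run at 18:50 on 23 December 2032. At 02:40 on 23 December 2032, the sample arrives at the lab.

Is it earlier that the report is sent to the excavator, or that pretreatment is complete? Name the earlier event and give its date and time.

Pretreatment is complete — 13:35 on 23 December 2032

The AMS measurement is run: 18:50 Dec 23, 2032.
The raw date is calibrated: 18:50 Dec 23, 2032 + 2h55m = 21:45 Dec 23, 2032.
The report is sent to the excavator: 21:45 Dec 23, 2032 + 12h20m = 10:05 Dec 24, 2032.
The sample arrives at the lab: 02:40 Dec 23, 2032.
Pretreatment is complete: 02:40 Dec 23, 2032 + 10h55m = 13:35 Dec 23, 2032.
Comparing: the report is sent to the excavator at 10:05 Dec 24, 2032 vs pretreatment is complete at 13:35 Dec 23, 2032. Earlier: pretreatment is complete.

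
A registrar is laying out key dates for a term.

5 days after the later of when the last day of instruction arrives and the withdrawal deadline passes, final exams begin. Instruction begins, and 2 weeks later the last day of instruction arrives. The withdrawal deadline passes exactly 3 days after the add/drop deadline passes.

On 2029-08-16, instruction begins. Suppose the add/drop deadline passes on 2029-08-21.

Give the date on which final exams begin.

2029-09-04

Instruction begins: Aug 16, 2029.
The last day of instruction arrives: Aug 16, 2029 + 2 weeks = Aug 30, 2029.
The add/drop deadline passes: Aug 21, 2029.
The withdrawal deadline passes: Aug 21, 2029 + 3 days = Aug 24, 2029.
Both prerequisites met — the last day of instruction arrives (Aug 30, 2029), the withdrawal deadline passes (Aug 24, 2029); the later is Aug 30, 2029.
Final exams begin: Aug 30, 2029 + 5 days = Sep 4, 2029.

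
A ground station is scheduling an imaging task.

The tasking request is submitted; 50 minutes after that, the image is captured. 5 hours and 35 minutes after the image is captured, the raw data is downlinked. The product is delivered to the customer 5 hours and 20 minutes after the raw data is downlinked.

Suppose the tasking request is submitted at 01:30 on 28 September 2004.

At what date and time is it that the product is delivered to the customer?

The tasking request is submitted: 01:30 Sep 28, 2004.
The image is captured: 01:30 Sep 28, 2004 + 50m = 02:20 Sep 28, 2004.
The raw data is downlinked: 02:20 Sep 28, 2004 + 5h35m = 07:55 Sep 28, 2004.
The product is delivered to the customer: 07:55 Sep 28, 2004 + 5h20m = 13:15 Sep 28, 2004.

13:15 on 28 September 2004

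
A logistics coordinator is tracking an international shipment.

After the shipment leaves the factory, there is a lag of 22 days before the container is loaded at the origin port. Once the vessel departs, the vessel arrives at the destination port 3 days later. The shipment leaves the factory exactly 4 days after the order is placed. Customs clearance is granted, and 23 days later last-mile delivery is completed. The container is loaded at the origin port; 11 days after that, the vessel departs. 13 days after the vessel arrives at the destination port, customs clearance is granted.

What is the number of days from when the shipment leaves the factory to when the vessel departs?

33 days

Causal path: the shipment leaves the factory → the container is loaded at the origin port → the vessel departs.
Total delay along the path: 22 + 11 = 33 days.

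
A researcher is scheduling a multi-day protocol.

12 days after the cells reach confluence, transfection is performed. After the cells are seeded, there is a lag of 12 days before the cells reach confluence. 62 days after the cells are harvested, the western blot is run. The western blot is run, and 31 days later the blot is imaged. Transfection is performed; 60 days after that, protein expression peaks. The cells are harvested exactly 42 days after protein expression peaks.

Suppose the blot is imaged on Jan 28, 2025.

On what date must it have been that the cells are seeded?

Jun 23, 2024

The blot is imaged: Jan 28, 2025.
The western blot is run: Jan 28, 2025 − 31 days = Dec 28, 2024.
The cells are harvested: Dec 28, 2024 − 62 days = Oct 27, 2024.
Protein expression peaks: Oct 27, 2024 − 42 days = Sep 15, 2024.
Transfection is performed: Sep 15, 2024 − 60 days = Jul 17, 2024.
The cells reach confluence: Jul 17, 2024 − 12 days = Jul 5, 2024.
The cells are seeded: Jul 5, 2024 − 12 days = Jun 23, 2024.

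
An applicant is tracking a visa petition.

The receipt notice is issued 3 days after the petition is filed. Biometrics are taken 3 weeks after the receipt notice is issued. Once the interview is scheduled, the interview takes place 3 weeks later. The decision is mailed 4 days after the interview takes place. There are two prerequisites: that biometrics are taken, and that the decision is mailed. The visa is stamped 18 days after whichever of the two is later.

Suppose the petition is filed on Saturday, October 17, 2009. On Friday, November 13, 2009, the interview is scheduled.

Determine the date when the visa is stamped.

The petition is filed: Oct 17, 2009.
The receipt notice is issued: Oct 17, 2009 + 3 days = Oct 20, 2009.
Biometrics are taken: Oct 20, 2009 + 3 weeks = Nov 10, 2009.
The interview is scheduled: Nov 13, 2009.
The interview takes place: Nov 13, 2009 + 3 weeks = Dec 4, 2009.
The decision is mailed: Dec 4, 2009 + 4 days = Dec 8, 2009.
Both prerequisites met — biometrics are taken (Nov 10, 2009), the decision is mailed (Dec 8, 2009); the later is Dec 8, 2009.
The visa is stamped: Dec 8, 2009 + 18 days = Dec 26, 2009.

Saturday, December 26, 2009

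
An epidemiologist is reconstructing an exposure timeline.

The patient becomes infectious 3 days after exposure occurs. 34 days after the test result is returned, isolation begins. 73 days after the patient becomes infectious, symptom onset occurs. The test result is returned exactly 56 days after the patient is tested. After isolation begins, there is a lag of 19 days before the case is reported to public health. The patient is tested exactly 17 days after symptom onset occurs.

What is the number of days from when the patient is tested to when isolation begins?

90 days

Causal path: the patient is tested → the test result is returned → isolation begins.
Total delay along the path: 56 + 34 = 90 days.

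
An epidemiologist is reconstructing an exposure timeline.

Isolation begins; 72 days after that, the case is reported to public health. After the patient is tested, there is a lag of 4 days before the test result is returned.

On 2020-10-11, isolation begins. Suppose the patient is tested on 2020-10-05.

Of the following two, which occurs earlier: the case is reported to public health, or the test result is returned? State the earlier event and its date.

The test result is returned — 2020-10-09

Isolation begins: Oct 11, 2020.
The case is reported to public health: Oct 11, 2020 + 72 days = Dec 22, 2020.
The patient is tested: Oct 5, 2020.
The test result is returned: Oct 5, 2020 + 4 days = Oct 9, 2020.
Comparing: the case is reported to public health on Dec 22, 2020 vs the test result is returned on Oct 9, 2020. Earlier: the test result is returned.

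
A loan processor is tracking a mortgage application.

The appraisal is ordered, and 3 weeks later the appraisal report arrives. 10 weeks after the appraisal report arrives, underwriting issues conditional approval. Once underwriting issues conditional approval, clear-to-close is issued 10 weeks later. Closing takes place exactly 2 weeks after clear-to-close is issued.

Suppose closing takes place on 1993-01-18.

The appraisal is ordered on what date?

1992-07-27

Closing takes place: Jan 18, 1993.
Clear-to-close is issued: Jan 18, 1993 − 2 weeks = Jan 4, 1993.
Underwriting issues conditional approval: Jan 4, 1993 − 10 weeks = Oct 26, 1992.
The appraisal report arrives: Oct 26, 1992 − 10 weeks = Aug 17, 1992.
The appraisal is ordered: Aug 17, 1992 − 3 weeks = Jul 27, 1992.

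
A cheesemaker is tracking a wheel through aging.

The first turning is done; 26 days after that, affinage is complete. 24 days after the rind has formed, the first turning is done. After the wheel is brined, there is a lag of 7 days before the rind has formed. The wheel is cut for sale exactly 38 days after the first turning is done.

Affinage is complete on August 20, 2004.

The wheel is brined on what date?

June 24, 2004

Affinage is complete: Aug 20, 2004.
The first turning is done: Aug 20, 2004 − 26 days = Jul 25, 2004.
The rind has formed: Jul 25, 2004 − 24 days = Jul 1, 2004.
The wheel is brined: Jul 1, 2004 − 7 days = Jun 24, 2004.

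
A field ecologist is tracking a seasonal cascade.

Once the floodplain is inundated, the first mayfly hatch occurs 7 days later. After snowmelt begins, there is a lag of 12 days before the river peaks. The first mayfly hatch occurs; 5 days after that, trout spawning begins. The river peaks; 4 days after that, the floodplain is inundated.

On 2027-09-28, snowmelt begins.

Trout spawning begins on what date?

2027-10-26

Snowmelt begins: Sep 28, 2027.
The river peaks: Sep 28, 2027 + 12 days = Oct 10, 2027.
The floodplain is inundated: Oct 10, 2027 + 4 days = Oct 14, 2027.
The first mayfly hatch occurs: Oct 14, 2027 + 7 days = Oct 21, 2027.
Trout spawning begins: Oct 21, 2027 + 5 days = Oct 26, 2027.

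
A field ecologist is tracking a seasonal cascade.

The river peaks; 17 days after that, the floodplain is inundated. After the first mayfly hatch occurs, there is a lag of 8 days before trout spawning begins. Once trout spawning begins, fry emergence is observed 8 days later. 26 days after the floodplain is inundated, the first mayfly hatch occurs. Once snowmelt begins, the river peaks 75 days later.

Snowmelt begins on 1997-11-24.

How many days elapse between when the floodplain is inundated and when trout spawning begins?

Causal path: the floodplain is inundated → the first mayfly hatch occurs → trout spawning begins.
Total delay along the path: 26 + 8 = 34 days.

34 days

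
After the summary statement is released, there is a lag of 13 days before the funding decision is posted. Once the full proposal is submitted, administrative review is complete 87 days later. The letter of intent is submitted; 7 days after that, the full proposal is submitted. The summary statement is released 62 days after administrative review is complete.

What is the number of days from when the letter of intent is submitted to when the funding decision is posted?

169 days

Causal path: the letter of intent is submitted → the full proposal is submitted → administrative review is complete → the summary statement is released → the funding decision is posted.
Total delay along the path: 7 + 87 + 62 + 13 = 169 days.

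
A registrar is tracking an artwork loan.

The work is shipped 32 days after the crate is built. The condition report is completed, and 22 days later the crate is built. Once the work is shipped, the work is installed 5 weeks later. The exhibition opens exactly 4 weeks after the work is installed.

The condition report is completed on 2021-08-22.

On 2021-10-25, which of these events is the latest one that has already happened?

The condition report is completed: Aug 22, 2021.
The crate is built: Aug 22, 2021 + 22 days = Sep 13, 2021.
The work is shipped: Sep 13, 2021 + 32 days = Oct 15, 2021.
The work is installed: Oct 15, 2021 + 5 weeks = Nov 19, 2021.
The exhibition opens: Nov 19, 2021 + 4 weeks = Dec 17, 2021.
Oct 25, 2021 falls between when the work is shipped (Oct 15, 2021) and when the work is installed (Nov 19, 2021).

The work is shipped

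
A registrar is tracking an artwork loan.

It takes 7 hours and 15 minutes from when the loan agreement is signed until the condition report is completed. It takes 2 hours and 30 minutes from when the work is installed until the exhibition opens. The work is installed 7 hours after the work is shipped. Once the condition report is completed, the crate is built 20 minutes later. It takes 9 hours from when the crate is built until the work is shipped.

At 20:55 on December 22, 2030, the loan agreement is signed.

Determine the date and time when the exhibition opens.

23:00 on December 23, 2030

The loan agreement is signed: 20:55 Dec 22, 2030.
The condition report is completed: 20:55 Dec 22, 2030 + 7h15m = 04:10 Dec 23, 2030.
The crate is built: 04:10 Dec 23, 2030 + 20m = 04:30 Dec 23, 2030.
The work is shipped: 04:30 Dec 23, 2030 + 9h = 13:30 Dec 23, 2030.
The work is installed: 13:30 Dec 23, 2030 + 7h = 20:30 Dec 23, 2030.
The exhibition opens: 20:30 Dec 23, 2030 + 2h30m = 23:00 Dec 23, 2030.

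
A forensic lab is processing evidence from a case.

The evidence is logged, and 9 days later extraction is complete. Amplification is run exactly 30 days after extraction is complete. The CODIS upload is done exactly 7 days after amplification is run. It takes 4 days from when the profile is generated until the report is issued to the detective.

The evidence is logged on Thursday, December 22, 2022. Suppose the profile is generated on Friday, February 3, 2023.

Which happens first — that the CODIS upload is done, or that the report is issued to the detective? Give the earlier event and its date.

The evidence is logged: Dec 22, 2022.
Extraction is complete: Dec 22, 2022 + 9 days = Dec 31, 2022.
Amplification is run: Dec 31, 2022 + 30 days = Jan 30, 2023.
The CODIS upload is done: Jan 30, 2023 + 7 days = Feb 6, 2023.
The profile is generated: Feb 3, 2023.
The report is issued to the detective: Feb 3, 2023 + 4 days = Feb 7, 2023.
Comparing: the CODIS upload is done on Feb 6, 2023 vs the report is issued to the detective on Feb 7, 2023. Earlier: the CODIS upload is done.

The CODIS upload is done — Monday, February 6, 2023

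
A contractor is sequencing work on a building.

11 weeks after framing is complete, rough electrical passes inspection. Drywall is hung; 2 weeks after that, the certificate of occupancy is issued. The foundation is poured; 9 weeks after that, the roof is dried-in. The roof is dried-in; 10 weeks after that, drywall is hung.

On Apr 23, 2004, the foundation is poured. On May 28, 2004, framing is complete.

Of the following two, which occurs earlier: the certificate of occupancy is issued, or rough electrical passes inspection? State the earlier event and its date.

Rough electrical passes inspection — Aug 13, 2004

The foundation is poured: Apr 23, 2004.
The roof is dried-in: Apr 23, 2004 + 9 weeks = Jun 25, 2004.
Drywall is hung: Jun 25, 2004 + 10 weeks = Sep 3, 2004.
The certificate of occupancy is issued: Sep 3, 2004 + 2 weeks = Sep 17, 2004.
Framing is complete: May 28, 2004.
Rough electrical passes inspection: May 28, 2004 + 11 weeks = Aug 13, 2004.
Comparing: the certificate of occupancy is issued on Sep 17, 2004 vs rough electrical passes inspection on Aug 13, 2004. Earlier: rough electrical passes inspection.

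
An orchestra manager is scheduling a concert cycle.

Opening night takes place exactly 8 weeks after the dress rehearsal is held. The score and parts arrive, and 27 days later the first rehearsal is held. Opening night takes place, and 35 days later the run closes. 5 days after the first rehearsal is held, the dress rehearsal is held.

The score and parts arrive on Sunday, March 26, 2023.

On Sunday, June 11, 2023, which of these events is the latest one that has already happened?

The dress rehearsal is held

The score and parts arrive: Mar 26, 2023.
The first rehearsal is held: Mar 26, 2023 + 27 days = Apr 22, 2023.
The dress rehearsal is held: Apr 22, 2023 + 5 days = Apr 27, 2023.
Opening night takes place: Apr 27, 2023 + 8 weeks = Jun 22, 2023.
The run closes: Jun 22, 2023 + 35 days = Jul 27, 2023.
Jun 11, 2023 falls between when the dress rehearsal is held (Apr 27, 2023) and when opening night takes place (Jun 22, 2023).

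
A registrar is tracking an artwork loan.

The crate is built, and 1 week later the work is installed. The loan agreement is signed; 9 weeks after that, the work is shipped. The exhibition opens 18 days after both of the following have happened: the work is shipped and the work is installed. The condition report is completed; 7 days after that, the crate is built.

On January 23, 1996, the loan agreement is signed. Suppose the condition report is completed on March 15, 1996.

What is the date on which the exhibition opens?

April 16, 1996

The loan agreement is signed: Jan 23, 1996.
The work is shipped: Jan 23, 1996 + 9 weeks = Mar 26, 1996.
The condition report is completed: Mar 15, 1996.
The crate is built: Mar 15, 1996 + 7 days = Mar 22, 1996.
The work is installed: Mar 22, 1996 + 1 week = Mar 29, 1996.
Both prerequisites met — the work is shipped (Mar 26, 1996), the work is installed (Mar 29, 1996); the later is Mar 29, 1996.
The exhibition opens: Mar 29, 1996 + 18 days = Apr 16, 1996.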